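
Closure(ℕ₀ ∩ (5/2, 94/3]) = {3, 4, …, 31}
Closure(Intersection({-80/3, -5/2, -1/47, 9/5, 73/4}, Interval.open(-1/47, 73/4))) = {9/5}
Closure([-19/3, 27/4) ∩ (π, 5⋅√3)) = [π, 27/4]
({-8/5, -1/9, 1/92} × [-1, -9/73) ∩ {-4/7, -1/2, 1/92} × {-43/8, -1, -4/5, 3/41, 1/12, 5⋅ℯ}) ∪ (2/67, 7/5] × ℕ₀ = ({1/92} × {-1, -4/5}) ∪ ((2/67, 7/5] × ℕ₀)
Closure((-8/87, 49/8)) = [-8/87, 49/8]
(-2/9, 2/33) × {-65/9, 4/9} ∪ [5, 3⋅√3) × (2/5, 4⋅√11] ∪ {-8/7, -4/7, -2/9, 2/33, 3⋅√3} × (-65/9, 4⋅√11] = ((-2/9, 2/33) × {-65/9, 4/9}) ∪ ([5, 3⋅√3) × (2/5, 4⋅√11]) ∪ ({-8/7, -4/7, -2/9, 2/33, 3⋅√3} × (-65/9, 4⋅√11])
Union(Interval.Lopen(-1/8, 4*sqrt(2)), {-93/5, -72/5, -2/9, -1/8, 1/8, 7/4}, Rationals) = Union(Interval(-1/8, 4*sqrt(2)), Rationals)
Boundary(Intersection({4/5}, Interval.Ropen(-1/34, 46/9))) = {4/5}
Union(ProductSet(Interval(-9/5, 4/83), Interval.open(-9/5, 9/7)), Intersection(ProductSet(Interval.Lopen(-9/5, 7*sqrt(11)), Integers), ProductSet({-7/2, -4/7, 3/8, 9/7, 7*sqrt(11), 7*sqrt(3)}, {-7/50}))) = ProductSet(Interval(-9/5, 4/83), Interval.open(-9/5, 9/7))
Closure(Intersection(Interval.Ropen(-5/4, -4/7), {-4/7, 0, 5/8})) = EmptySet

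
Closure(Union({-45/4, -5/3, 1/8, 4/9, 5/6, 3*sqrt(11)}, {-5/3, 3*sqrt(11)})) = {-45/4, -5/3, 1/8, 4/9, 5/6, 3*sqrt(11)}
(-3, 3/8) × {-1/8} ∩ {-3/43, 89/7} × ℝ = {-3/43} × {-1/8}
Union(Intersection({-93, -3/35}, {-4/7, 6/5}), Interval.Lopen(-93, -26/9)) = Interval.Lopen(-93, -26/9)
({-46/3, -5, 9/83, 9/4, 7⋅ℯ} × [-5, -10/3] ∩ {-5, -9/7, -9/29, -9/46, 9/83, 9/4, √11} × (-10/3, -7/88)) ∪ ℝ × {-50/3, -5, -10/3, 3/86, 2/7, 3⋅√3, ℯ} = ℝ × {-50/3, -5, -10/3, 3/86, 2/7, 3⋅√3, ℯ}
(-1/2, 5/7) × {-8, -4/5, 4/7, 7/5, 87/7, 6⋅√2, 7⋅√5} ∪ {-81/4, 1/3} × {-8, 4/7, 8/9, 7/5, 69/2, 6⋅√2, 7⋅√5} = ({-81/4, 1/3} × {-8, 4/7, 8/9, 7/5, 69/2, 6⋅√2, 7⋅√5}) ∪ ((-1/2, 5/7) × {-8, -4/5, 4/7, 7/5, 87/7, 6⋅√2, 7⋅√5})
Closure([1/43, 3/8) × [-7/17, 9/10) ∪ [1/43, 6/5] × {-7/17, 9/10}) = ({1/43, 3/8} × [-7/17, 9/10]) ∪ ([1/43, 6/5] × {-7/17, 9/10}) ∪ ([1/43, 3/8) × [-7/17, 9/10))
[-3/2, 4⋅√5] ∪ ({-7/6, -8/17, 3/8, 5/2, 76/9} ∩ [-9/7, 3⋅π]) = [-3/2, 4⋅√5]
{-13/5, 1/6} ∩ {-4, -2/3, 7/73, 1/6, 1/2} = {1/6}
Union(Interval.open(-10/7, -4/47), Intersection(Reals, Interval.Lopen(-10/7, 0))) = Interval.Lopen(-10/7, 0)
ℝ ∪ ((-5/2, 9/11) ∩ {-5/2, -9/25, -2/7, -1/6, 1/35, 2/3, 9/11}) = ℝ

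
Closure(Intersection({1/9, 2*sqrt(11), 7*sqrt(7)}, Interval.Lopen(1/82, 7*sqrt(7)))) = {1/9, 2*sqrt(11), 7*sqrt(7)}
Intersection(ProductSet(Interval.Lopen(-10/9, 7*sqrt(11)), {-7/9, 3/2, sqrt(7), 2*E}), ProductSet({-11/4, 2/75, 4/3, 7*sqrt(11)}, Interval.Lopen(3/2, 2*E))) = ProductSet({2/75, 4/3, 7*sqrt(11)}, {sqrt(7), 2*E})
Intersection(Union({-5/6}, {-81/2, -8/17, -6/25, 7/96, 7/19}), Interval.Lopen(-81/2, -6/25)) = {-5/6, -8/17, -6/25}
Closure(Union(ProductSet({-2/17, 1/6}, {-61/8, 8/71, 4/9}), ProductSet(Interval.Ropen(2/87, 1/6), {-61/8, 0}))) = Union(ProductSet({-2/17, 1/6}, {-61/8, 8/71, 4/9}), ProductSet(Interval(2/87, 1/6), {-61/8, 0}))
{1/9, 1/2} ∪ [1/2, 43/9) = {1/9} ∪ [1/2, 43/9)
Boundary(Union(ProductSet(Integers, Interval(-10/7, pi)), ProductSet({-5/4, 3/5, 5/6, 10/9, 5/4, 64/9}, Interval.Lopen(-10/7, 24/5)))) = Union(ProductSet({-5/4, 3/5, 5/6, 10/9, 5/4, 64/9}, Interval(-10/7, 24/5)), ProductSet(Integers, Interval(-10/7, pi)))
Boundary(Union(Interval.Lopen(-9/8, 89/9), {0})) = {-9/8, 89/9}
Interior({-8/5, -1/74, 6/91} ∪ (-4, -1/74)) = (-4, -1/74)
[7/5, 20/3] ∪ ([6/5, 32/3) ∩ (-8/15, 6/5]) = {6/5} ∪ [7/5, 20/3]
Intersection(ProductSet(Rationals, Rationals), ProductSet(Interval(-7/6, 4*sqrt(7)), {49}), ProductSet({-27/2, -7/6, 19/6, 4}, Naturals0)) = ProductSet({-7/6, 19/6, 4}, {49})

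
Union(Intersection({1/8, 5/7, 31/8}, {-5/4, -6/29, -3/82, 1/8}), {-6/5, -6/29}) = {-6/5, -6/29, 1/8}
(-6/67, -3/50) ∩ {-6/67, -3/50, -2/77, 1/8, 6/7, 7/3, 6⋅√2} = ∅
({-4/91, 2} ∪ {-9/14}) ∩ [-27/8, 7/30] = {-9/14, -4/91}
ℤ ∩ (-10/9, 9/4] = {-1, 0, 1, 2}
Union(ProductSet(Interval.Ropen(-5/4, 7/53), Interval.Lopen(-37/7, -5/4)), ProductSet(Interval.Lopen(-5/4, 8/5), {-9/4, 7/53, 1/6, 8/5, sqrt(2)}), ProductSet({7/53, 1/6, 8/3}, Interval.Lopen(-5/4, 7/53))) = Union(ProductSet({7/53, 1/6, 8/3}, Interval.Lopen(-5/4, 7/53)), ProductSet(Interval.Ropen(-5/4, 7/53), Interval.Lopen(-37/7, -5/4)), ProductSet(Interval.Lopen(-5/4, 8/5), {-9/4, 7/53, 1/6, 8/5, sqrt(2)}))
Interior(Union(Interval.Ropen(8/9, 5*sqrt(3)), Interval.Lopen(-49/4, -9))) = Union(Interval.open(-49/4, -9), Interval.open(8/9, 5*sqrt(3)))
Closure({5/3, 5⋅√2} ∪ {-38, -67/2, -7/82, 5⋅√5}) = {-38, -67/2, -7/82, 5/3, 5⋅√2, 5⋅√5}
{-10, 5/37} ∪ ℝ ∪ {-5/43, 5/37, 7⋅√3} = ℝ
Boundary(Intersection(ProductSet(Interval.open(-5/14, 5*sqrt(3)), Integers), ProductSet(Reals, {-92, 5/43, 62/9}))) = ProductSet(Interval(-5/14, 5*sqrt(3)), {-92})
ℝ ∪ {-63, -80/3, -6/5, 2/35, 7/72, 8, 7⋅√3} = ℝ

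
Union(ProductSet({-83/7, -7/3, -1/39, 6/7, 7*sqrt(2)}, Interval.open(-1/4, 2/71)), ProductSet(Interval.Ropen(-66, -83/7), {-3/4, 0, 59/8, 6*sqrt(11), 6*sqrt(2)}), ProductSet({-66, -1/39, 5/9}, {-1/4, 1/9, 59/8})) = Union(ProductSet({-66, -1/39, 5/9}, {-1/4, 1/9, 59/8}), ProductSet({-83/7, -7/3, -1/39, 6/7, 7*sqrt(2)}, Interval.open(-1/4, 2/71)), ProductSet(Interval.Ropen(-66, -83/7), {-3/4, 0, 59/8, 6*sqrt(11), 6*sqrt(2)}))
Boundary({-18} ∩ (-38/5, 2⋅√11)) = ∅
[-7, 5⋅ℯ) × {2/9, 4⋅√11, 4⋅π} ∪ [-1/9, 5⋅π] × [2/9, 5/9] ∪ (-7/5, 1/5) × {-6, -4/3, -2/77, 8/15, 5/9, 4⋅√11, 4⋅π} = ([-1/9, 5⋅π] × [2/9, 5/9]) ∪ ([-7, 5⋅ℯ) × {2/9, 4⋅√11, 4⋅π}) ∪ ((-7/5, 1/5) × {-6, -4/3, -2/77, 8/15, 5/9, 4⋅√11, 4⋅π})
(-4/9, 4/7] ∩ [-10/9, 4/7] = (-4/9, 4/7]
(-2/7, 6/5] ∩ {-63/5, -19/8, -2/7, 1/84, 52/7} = {1/84}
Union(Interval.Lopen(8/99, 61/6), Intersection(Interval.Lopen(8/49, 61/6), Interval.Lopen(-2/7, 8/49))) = Interval.Lopen(8/99, 61/6)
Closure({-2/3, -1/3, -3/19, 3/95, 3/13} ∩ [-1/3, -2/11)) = {-1/3}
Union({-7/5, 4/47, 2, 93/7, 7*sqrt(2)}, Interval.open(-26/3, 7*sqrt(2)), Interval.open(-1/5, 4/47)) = Union({93/7}, Interval.Lopen(-26/3, 7*sqrt(2)))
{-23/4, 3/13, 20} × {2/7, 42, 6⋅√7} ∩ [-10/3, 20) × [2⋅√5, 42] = {3/13} × {42, 6⋅√7}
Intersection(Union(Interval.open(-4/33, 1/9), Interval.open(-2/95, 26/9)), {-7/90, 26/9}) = {-7/90}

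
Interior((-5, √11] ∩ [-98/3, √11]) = (-5, √11)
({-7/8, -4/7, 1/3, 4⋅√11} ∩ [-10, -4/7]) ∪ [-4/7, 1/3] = {-7/8} ∪ [-4/7, 1/3]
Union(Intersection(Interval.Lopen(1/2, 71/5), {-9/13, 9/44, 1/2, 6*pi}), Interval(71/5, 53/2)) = Interval(71/5, 53/2)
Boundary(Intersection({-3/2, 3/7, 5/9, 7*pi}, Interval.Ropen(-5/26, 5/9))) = {3/7}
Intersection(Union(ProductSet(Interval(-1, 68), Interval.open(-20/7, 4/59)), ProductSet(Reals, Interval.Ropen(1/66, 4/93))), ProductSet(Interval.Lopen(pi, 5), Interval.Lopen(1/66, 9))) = ProductSet(Interval.Lopen(pi, 5), Interval.open(1/66, 4/59))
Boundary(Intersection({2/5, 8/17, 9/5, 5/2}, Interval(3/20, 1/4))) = EmptySet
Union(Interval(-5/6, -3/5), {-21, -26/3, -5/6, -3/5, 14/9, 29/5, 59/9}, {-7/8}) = Union({-21, -26/3, -7/8, 14/9, 29/5, 59/9}, Interval(-5/6, -3/5))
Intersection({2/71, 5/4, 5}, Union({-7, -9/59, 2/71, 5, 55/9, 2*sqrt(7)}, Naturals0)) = {2/71, 5}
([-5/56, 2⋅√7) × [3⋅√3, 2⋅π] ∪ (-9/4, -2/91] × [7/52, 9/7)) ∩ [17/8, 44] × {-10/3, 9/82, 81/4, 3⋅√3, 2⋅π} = [17/8, 2⋅√7) × {3⋅√3, 2⋅π}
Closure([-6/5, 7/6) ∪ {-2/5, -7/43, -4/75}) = [-6/5, 7/6]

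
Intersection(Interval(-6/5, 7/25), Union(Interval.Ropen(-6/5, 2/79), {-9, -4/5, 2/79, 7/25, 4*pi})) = Union({7/25}, Interval(-6/5, 2/79))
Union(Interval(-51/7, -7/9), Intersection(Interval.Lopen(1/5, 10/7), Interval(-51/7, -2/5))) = Interval(-51/7, -7/9)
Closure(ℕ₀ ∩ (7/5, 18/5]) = {2, 3}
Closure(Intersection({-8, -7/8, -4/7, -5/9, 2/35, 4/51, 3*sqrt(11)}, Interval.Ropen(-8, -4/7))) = {-8, -7/8}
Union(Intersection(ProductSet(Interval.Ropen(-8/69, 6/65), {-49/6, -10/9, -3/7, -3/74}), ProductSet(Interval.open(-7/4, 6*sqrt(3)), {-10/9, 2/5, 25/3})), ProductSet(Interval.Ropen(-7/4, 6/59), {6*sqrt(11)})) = Union(ProductSet(Interval.Ropen(-7/4, 6/59), {6*sqrt(11)}), ProductSet(Interval.Ropen(-8/69, 6/65), {-10/9}))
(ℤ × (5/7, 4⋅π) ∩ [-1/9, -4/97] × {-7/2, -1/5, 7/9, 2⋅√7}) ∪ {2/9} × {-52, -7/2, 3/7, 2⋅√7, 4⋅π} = {2/9} × {-52, -7/2, 3/7, 2⋅√7, 4⋅π}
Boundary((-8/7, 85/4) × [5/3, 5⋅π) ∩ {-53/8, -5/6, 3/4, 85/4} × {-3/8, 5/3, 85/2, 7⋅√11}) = {-5/6, 3/4} × {5/3}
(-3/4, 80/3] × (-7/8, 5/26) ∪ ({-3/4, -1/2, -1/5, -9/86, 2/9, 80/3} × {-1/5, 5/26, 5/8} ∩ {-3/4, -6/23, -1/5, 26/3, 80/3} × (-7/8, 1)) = ({-3/4, -1/5, 80/3} × {-1/5, 5/26, 5/8}) ∪ ((-3/4, 80/3] × (-7/8, 5/26))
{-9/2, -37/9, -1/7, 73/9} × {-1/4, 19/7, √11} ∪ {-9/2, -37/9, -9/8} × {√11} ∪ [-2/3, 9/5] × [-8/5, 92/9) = ({-9/2, -37/9, -9/8} × {√11}) ∪ ([-2/3, 9/5] × [-8/5, 92/9)) ∪ ({-9/2, -37/9, -1/7, 73/9} × {-1/4, 19/7, √11})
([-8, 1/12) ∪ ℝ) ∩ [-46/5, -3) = [-46/5, -3)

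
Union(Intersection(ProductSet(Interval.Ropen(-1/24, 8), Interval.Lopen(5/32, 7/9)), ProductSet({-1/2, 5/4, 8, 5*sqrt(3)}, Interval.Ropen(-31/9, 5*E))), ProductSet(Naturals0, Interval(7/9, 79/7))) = Union(ProductSet({5/4}, Interval.Lopen(5/32, 7/9)), ProductSet(Naturals0, Interval(7/9, 79/7)))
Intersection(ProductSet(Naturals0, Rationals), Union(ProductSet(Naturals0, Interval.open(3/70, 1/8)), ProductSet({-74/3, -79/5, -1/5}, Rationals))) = ProductSet(Naturals0, Intersection(Interval.open(3/70, 1/8), Rationals))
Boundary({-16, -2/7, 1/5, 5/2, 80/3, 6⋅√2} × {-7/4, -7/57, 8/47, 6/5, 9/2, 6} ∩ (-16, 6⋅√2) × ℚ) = {-2/7, 1/5, 5/2} × {-7/4, -7/57, 8/47, 6/5, 9/2, 6}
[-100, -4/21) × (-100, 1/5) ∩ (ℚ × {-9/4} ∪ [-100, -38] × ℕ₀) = ((ℚ ∩ [-100, -4/21)) × {-9/4}) ∪ ([-100, -38] × {0})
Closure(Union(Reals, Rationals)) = Reals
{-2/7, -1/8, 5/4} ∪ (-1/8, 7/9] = {-2/7, 5/4} ∪ [-1/8, 7/9]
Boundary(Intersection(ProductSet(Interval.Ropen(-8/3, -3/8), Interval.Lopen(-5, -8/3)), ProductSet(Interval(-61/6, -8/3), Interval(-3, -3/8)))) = ProductSet({-8/3}, Interval(-3, -8/3))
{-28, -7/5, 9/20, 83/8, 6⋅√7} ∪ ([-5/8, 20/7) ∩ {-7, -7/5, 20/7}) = {-28, -7/5, 9/20, 83/8, 6⋅√7}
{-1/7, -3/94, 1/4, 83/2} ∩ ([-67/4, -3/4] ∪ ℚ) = {-1/7, -3/94, 1/4, 83/2}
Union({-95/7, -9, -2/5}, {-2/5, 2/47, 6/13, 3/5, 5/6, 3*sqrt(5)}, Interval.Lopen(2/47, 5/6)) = Union({-95/7, -9, -2/5, 3*sqrt(5)}, Interval(2/47, 5/6))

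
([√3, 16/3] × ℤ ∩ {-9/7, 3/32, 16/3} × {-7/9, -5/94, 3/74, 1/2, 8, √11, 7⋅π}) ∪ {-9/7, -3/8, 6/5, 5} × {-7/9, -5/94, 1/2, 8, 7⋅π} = ({16/3} × {8}) ∪ ({-9/7, -3/8, 6/5, 5} × {-7/9, -5/94, 1/2, 8, 7⋅π})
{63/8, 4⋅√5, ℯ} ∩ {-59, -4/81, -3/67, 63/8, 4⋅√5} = {63/8, 4⋅√5}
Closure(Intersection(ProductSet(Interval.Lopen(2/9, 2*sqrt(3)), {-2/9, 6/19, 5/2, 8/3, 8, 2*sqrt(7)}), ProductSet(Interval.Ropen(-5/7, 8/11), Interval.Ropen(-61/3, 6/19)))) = ProductSet(Interval(2/9, 8/11), {-2/9})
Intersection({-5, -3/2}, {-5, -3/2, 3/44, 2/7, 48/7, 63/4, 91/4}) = {-5, -3/2}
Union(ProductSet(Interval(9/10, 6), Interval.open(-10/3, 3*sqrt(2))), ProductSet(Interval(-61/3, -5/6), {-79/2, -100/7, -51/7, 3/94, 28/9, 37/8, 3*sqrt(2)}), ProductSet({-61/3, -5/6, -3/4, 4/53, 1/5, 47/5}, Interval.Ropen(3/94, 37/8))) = Union(ProductSet({-61/3, -5/6, -3/4, 4/53, 1/5, 47/5}, Interval.Ropen(3/94, 37/8)), ProductSet(Interval(-61/3, -5/6), {-79/2, -100/7, -51/7, 3/94, 28/9, 37/8, 3*sqrt(2)}), ProductSet(Interval(9/10, 6), Interval.open(-10/3, 3*sqrt(2))))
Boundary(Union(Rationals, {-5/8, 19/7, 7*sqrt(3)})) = Reals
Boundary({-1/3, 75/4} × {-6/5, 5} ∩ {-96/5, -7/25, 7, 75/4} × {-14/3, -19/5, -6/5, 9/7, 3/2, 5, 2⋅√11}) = {75/4} × {-6/5, 5}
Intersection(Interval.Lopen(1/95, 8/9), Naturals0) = EmptySet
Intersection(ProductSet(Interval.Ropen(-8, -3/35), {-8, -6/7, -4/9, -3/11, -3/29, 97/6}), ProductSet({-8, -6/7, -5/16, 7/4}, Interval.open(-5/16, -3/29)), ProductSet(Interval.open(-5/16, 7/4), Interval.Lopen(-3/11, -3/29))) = EmptySet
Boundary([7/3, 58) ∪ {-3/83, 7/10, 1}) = {-3/83, 7/10, 1, 7/3, 58}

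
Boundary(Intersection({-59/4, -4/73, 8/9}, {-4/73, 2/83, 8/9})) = {-4/73, 8/9}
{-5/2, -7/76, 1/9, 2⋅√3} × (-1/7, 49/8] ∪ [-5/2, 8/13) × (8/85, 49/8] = ([-5/2, 8/13) × (8/85, 49/8]) ∪ ({-5/2, -7/76, 1/9, 2⋅√3} × (-1/7, 49/8])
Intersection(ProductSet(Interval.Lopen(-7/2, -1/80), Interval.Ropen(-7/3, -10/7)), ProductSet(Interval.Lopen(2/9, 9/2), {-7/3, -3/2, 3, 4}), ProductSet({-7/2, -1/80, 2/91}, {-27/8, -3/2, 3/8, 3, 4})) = EmptySet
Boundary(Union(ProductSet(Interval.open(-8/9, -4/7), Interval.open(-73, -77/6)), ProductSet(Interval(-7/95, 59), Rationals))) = Union(ProductSet({-8/9, -4/7}, Interval(-73, -77/6)), ProductSet(Interval(-8/9, -4/7), {-73, -77/6}), ProductSet(Interval(-7/95, 59), Reals))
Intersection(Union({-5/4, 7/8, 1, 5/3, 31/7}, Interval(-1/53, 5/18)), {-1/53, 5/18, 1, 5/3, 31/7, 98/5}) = {-1/53, 5/18, 1, 5/3, 31/7}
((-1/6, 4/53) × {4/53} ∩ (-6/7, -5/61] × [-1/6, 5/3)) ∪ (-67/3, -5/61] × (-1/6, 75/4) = (-67/3, -5/61] × (-1/6, 75/4)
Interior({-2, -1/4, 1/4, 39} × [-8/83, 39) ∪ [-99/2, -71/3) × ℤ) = ∅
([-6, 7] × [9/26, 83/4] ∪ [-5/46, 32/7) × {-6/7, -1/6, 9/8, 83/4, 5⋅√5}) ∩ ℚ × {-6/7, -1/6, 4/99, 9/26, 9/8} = ((ℚ ∩ [-6, 7]) × {9/26, 9/8}) ∪ ((ℚ ∩ [-5/46, 32/7)) × {-6/7, -1/6, 9/8})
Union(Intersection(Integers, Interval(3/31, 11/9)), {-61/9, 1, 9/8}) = Union({-61/9, 9/8}, Range(1, 2, 1))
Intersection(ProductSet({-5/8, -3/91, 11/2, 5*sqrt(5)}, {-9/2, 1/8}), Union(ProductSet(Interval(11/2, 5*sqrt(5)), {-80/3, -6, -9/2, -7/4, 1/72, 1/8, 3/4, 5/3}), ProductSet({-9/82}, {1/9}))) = ProductSet({11/2, 5*sqrt(5)}, {-9/2, 1/8})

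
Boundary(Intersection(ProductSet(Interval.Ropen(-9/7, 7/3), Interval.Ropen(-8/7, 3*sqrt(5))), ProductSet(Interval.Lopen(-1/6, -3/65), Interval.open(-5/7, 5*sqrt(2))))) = Union(ProductSet({-1/6, -3/65}, Interval(-5/7, 3*sqrt(5))), ProductSet(Interval(-1/6, -3/65), {-5/7, 3*sqrt(5)}))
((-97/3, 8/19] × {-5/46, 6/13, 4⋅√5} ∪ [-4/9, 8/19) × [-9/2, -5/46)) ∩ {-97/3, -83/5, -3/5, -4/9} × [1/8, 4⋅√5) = {-83/5, -3/5, -4/9} × {6/13}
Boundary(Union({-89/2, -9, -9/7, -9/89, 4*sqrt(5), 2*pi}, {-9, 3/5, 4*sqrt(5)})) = {-89/2, -9, -9/7, -9/89, 3/5, 4*sqrt(5), 2*pi}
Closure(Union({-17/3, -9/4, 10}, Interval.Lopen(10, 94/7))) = Union({-17/3, -9/4}, Interval(10, 94/7))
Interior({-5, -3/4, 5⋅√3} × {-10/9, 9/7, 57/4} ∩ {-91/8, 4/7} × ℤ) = ∅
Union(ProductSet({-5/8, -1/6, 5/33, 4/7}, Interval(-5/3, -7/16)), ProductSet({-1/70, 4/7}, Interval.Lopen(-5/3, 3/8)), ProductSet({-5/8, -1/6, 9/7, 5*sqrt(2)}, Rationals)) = Union(ProductSet({-1/70, 4/7}, Interval.Lopen(-5/3, 3/8)), ProductSet({-5/8, -1/6, 5/33, 4/7}, Interval(-5/3, -7/16)), ProductSet({-5/8, -1/6, 9/7, 5*sqrt(2)}, Rationals))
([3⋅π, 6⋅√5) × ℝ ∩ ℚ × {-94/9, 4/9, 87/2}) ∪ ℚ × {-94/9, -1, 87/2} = (ℚ × {-94/9, -1, 87/2}) ∪ ((ℚ ∩ [3⋅π, 6⋅√5)) × {-94/9, 4/9, 87/2})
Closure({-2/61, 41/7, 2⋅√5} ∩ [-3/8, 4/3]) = {-2/61}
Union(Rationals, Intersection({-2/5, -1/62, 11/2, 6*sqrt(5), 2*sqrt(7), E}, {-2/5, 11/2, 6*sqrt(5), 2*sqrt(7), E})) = Union({6*sqrt(5), 2*sqrt(7), E}, Rationals)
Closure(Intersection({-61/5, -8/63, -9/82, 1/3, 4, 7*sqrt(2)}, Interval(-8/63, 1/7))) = {-8/63, -9/82}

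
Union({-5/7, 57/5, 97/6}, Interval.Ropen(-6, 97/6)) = Interval(-6, 97/6)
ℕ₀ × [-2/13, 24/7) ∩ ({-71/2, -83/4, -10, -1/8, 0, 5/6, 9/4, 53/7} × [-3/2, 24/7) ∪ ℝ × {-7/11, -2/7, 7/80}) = (ℕ₀ × {7/80}) ∪ ({0} × [-2/13, 24/7))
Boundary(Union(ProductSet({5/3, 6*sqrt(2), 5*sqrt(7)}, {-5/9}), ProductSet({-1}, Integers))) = Union(ProductSet({-1}, Integers), ProductSet({5/3, 6*sqrt(2), 5*sqrt(7)}, {-5/9}))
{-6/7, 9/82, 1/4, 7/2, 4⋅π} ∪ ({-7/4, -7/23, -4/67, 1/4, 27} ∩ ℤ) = {-6/7, 9/82, 1/4, 7/2, 27, 4⋅π}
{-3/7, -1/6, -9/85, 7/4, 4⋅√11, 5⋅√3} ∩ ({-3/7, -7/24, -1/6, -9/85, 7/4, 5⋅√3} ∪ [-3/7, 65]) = {-3/7, -1/6, -9/85, 7/4, 4⋅√11, 5⋅√3}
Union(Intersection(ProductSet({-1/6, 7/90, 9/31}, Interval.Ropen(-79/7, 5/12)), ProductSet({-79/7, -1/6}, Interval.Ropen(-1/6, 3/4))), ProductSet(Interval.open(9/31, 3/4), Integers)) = Union(ProductSet({-1/6}, Interval.Ropen(-1/6, 5/12)), ProductSet(Interval.open(9/31, 3/4), Integers))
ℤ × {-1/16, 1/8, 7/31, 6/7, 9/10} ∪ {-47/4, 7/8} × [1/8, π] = (ℤ × {-1/16, 1/8, 7/31, 6/7, 9/10}) ∪ ({-47/4, 7/8} × [1/8, π])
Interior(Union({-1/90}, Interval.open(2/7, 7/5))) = Interval.open(2/7, 7/5)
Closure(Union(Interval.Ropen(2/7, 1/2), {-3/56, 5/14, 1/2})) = Union({-3/56}, Interval(2/7, 1/2))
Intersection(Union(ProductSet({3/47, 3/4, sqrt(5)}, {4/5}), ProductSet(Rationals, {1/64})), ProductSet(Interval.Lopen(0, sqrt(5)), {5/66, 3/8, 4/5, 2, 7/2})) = ProductSet({3/47, 3/4, sqrt(5)}, {4/5})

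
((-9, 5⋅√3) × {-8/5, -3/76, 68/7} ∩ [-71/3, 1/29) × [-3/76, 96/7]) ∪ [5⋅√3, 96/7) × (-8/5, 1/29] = ((-9, 1/29) × {-3/76, 68/7}) ∪ ([5⋅√3, 96/7) × (-8/5, 1/29])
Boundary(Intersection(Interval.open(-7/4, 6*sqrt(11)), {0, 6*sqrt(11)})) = {0}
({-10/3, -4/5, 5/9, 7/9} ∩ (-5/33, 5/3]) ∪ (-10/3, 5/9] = (-10/3, 5/9] ∪ {7/9}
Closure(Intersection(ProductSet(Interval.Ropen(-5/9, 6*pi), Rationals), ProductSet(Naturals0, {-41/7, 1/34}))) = ProductSet(Range(0, 19, 1), {-41/7, 1/34})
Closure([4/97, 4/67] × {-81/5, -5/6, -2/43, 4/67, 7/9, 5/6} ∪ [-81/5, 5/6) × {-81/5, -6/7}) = ([-81/5, 5/6] × {-81/5, -6/7}) ∪ ([4/97, 4/67] × {-81/5, -5/6, -2/43, 4/67, 7/9, 5/6})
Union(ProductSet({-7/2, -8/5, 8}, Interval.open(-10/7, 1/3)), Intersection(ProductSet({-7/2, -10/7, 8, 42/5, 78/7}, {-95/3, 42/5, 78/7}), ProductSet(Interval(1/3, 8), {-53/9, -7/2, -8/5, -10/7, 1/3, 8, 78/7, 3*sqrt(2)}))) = Union(ProductSet({8}, {78/7}), ProductSet({-7/2, -8/5, 8}, Interval.open(-10/7, 1/3)))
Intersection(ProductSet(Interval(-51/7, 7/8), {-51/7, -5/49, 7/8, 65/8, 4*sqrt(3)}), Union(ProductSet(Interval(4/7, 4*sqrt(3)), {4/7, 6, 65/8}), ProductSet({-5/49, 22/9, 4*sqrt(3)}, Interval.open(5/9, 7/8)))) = ProductSet(Interval(4/7, 7/8), {65/8})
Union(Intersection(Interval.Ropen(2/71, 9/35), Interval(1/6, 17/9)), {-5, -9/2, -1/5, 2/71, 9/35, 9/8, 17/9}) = Union({-5, -9/2, -1/5, 2/71, 9/8, 17/9}, Interval(1/6, 9/35))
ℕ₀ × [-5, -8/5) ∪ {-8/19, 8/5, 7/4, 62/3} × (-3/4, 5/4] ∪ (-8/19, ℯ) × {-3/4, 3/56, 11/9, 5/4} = (ℕ₀ × [-5, -8/5)) ∪ ({-8/19, 8/5, 7/4, 62/3} × (-3/4, 5/4]) ∪ ((-8/19, ℯ) × {-3/4, 3/56, 11/9, 5/4})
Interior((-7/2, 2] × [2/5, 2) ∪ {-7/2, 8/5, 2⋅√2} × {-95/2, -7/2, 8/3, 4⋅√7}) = (-7/2, 2) × (2/5, 2)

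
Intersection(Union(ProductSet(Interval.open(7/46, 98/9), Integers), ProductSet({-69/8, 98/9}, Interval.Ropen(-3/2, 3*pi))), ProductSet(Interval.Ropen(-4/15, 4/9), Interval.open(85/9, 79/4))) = ProductSet(Interval.open(7/46, 4/9), Range(10, 20, 1))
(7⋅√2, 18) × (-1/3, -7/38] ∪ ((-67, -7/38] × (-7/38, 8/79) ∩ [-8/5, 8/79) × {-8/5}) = (7⋅√2, 18) × (-1/3, -7/38]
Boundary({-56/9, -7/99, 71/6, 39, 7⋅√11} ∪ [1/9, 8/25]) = {-56/9, -7/99, 1/9, 8/25, 71/6, 39, 7⋅√11}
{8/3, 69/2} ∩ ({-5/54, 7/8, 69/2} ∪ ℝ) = {8/3, 69/2}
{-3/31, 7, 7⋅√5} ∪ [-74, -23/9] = [-74, -23/9] ∪ {-3/31, 7, 7⋅√5}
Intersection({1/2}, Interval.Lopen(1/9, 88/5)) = {1/2}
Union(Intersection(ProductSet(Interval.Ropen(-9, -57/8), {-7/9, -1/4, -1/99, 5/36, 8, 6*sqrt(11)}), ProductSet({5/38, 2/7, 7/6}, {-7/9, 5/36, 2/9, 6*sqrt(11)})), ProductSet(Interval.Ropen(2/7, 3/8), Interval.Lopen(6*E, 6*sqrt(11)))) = ProductSet(Interval.Ropen(2/7, 3/8), Interval.Lopen(6*E, 6*sqrt(11)))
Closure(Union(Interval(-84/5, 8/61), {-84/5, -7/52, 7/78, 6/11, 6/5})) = Union({6/11, 6/5}, Interval(-84/5, 8/61))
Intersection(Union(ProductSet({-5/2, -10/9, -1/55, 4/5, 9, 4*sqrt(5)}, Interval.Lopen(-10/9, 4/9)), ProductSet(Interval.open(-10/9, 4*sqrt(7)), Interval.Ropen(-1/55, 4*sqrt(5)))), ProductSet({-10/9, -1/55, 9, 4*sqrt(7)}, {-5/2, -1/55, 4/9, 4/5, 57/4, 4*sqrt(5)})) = Union(ProductSet({-1/55, 9}, {-1/55, 4/9, 4/5}), ProductSet({-10/9, -1/55, 9}, {-1/55, 4/9}))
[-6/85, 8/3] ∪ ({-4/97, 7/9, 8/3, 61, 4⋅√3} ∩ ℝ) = [-6/85, 8/3] ∪ {61, 4⋅√3}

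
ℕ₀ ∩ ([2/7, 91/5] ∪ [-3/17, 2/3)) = {0, 1, …, 18}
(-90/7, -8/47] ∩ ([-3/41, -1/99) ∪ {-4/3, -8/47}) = {-4/3, -8/47}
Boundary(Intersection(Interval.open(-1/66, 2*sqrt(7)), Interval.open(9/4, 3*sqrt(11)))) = {9/4, 2*sqrt(7)}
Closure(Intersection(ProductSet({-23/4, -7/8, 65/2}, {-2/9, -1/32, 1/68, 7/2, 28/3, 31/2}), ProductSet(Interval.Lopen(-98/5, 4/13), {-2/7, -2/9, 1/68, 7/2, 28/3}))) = ProductSet({-23/4, -7/8}, {-2/9, 1/68, 7/2, 28/3})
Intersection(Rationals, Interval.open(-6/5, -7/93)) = Intersection(Interval.open(-6/5, -7/93), Rationals)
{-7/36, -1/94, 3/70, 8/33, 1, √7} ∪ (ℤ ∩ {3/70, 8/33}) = {-7/36, -1/94, 3/70, 8/33, 1, √7}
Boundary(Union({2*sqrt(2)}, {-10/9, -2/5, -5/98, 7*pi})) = {-10/9, -2/5, -5/98, 2*sqrt(2), 7*pi}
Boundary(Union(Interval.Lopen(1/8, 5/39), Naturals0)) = Union(Complement(Naturals0, Interval.open(1/8, 5/39)), {1/8, 5/39})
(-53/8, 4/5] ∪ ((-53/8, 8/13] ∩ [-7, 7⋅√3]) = (-53/8, 4/5]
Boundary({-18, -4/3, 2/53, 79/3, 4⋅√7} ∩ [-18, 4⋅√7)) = {-18, -4/3, 2/53}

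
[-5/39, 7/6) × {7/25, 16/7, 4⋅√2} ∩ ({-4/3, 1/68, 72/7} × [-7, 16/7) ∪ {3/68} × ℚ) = ({1/68} × {7/25}) ∪ ({3/68} × {7/25, 16/7})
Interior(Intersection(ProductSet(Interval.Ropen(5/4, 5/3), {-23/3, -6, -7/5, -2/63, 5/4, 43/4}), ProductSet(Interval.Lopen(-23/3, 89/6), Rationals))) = EmptySet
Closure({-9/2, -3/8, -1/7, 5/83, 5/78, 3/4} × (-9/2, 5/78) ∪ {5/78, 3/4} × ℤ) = ({5/78, 3/4} × ℤ) ∪ ({-9/2, -3/8, -1/7, 5/83, 5/78, 3/4} × [-9/2, 5/78])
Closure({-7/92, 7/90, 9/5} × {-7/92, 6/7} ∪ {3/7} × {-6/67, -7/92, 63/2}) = ({3/7} × {-6/67, -7/92, 63/2}) ∪ ({-7/92, 7/90, 9/5} × {-7/92, 6/7})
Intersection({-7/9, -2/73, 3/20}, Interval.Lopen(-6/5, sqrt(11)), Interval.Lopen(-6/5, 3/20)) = {-7/9, -2/73, 3/20}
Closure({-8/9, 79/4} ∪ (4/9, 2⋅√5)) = {-8/9, 79/4} ∪ [4/9, 2⋅√5]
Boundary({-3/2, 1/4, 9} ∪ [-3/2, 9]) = {-3/2, 9}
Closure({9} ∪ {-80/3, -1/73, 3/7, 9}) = {-80/3, -1/73, 3/7, 9}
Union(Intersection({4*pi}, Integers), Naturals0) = Naturals0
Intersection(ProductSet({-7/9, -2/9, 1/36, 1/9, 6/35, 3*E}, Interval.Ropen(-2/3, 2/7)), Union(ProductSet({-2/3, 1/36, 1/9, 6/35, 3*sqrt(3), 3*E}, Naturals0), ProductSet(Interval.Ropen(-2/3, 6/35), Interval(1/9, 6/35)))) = Union(ProductSet({-2/9, 1/36, 1/9}, Interval(1/9, 6/35)), ProductSet({1/36, 1/9, 6/35, 3*E}, Range(0, 1, 1)))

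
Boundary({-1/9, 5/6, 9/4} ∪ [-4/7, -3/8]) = {-4/7, -3/8, -1/9, 5/6, 9/4}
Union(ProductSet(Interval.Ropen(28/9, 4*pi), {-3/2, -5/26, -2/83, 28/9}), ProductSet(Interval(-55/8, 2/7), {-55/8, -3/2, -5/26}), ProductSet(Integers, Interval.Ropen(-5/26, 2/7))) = Union(ProductSet(Integers, Interval.Ropen(-5/26, 2/7)), ProductSet(Interval(-55/8, 2/7), {-55/8, -3/2, -5/26}), ProductSet(Interval.Ropen(28/9, 4*pi), {-3/2, -5/26, -2/83, 28/9}))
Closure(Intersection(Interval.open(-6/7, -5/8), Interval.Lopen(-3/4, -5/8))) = Interval(-3/4, -5/8)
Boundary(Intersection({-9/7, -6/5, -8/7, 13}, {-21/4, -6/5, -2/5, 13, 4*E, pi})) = {-6/5, 13}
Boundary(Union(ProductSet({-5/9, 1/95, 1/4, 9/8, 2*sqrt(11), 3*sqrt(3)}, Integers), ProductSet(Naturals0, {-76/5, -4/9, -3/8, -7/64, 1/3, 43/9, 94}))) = Union(ProductSet({-5/9, 1/95, 1/4, 9/8, 2*sqrt(11), 3*sqrt(3)}, Integers), ProductSet(Naturals0, {-76/5, -4/9, -3/8, -7/64, 1/3, 43/9, 94}))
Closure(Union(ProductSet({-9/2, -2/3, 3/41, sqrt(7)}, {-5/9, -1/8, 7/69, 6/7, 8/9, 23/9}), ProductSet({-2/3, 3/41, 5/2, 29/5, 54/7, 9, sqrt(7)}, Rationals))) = Union(ProductSet({-9/2, -2/3, 3/41, sqrt(7)}, {-5/9, -1/8, 7/69, 6/7, 8/9, 23/9}), ProductSet({-2/3, 3/41, 5/2, 29/5, 54/7, 9, sqrt(7)}, Reals))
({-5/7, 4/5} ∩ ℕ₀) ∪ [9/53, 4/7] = [9/53, 4/7]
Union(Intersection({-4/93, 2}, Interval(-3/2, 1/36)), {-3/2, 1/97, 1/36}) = {-3/2, -4/93, 1/97, 1/36}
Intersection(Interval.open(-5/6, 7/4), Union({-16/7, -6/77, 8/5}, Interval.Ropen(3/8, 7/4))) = Union({-6/77}, Interval.Ropen(3/8, 7/4))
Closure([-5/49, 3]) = [-5/49, 3]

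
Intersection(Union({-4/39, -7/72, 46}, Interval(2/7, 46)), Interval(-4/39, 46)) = Union({-4/39, -7/72}, Interval(2/7, 46))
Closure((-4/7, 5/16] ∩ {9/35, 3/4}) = {9/35}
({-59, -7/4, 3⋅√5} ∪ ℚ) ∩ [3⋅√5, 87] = {3⋅√5} ∪ (ℚ ∩ [3⋅√5, 87])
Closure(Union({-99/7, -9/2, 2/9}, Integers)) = Union({-99/7, -9/2, 2/9}, Integers)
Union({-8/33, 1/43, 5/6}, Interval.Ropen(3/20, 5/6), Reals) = Interval(-oo, oo)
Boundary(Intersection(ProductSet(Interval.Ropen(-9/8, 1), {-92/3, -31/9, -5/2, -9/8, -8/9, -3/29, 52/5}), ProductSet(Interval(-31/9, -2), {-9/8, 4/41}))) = EmptySet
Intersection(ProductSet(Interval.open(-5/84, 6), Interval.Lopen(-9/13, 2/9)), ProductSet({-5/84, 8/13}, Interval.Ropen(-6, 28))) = ProductSet({8/13}, Interval.Lopen(-9/13, 2/9))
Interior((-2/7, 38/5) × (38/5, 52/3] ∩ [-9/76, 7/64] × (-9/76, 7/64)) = ∅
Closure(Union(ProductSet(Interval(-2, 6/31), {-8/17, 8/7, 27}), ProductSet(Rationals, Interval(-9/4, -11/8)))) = Union(ProductSet(Interval(-2, 6/31), {-8/17, 8/7, 27}), ProductSet(Reals, Interval(-9/4, -11/8)))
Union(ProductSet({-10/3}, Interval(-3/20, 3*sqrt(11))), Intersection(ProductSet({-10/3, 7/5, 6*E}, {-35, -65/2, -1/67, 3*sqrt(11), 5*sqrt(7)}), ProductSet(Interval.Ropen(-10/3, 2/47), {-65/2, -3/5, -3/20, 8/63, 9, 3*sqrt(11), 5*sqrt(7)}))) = ProductSet({-10/3}, Union({-65/2, 5*sqrt(7)}, Interval(-3/20, 3*sqrt(11))))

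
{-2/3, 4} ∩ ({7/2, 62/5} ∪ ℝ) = {-2/3, 4}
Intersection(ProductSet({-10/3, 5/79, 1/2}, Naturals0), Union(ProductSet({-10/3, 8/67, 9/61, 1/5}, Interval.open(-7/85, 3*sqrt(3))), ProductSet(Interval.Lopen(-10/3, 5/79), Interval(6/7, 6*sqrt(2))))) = Union(ProductSet({-10/3}, Range(0, 6, 1)), ProductSet({5/79}, Range(1, 9, 1)))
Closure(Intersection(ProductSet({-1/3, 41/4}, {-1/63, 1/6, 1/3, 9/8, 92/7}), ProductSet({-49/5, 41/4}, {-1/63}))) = ProductSet({41/4}, {-1/63})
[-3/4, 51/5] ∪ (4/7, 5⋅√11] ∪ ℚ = ℚ ∪ [-3/4, 5⋅√11]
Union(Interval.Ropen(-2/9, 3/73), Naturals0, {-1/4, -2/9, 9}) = Union({-1/4}, Interval.Ropen(-2/9, 3/73), Naturals0)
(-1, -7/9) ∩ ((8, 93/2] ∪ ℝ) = (-1, -7/9)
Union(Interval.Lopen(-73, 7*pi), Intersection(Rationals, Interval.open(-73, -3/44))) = Union(Intersection(Interval.open(-73, -3/44), Rationals), Interval.Lopen(-73, 7*pi))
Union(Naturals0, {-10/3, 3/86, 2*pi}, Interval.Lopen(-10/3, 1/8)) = Union({2*pi}, Interval(-10/3, 1/8), Naturals0)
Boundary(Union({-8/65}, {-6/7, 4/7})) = {-6/7, -8/65, 4/7}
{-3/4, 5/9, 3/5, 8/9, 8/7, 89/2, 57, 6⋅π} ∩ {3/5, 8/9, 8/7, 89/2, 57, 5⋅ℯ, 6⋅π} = {3/5, 8/9, 8/7, 89/2, 57, 6⋅π}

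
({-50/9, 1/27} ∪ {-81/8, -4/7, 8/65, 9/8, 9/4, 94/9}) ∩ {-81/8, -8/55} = {-81/8}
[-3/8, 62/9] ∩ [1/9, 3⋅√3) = [1/9, 3⋅√3)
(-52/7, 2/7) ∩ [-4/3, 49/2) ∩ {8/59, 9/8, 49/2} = {8/59}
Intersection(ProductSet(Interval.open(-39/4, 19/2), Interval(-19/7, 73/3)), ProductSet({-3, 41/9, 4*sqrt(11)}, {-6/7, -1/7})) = ProductSet({-3, 41/9}, {-6/7, -1/7})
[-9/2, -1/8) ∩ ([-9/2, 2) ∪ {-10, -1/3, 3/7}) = [-9/2, -1/8)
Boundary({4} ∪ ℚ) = ℝ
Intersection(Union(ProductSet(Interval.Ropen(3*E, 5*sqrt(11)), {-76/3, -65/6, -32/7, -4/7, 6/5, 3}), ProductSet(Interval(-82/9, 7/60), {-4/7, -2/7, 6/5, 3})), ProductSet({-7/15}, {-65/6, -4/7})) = ProductSet({-7/15}, {-4/7})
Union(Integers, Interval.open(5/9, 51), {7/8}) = Union(Integers, Interval.Lopen(5/9, 51))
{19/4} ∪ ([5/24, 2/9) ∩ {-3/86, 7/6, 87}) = {19/4}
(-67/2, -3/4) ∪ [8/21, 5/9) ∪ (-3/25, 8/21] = (-67/2, -3/4) ∪ (-3/25, 5/9)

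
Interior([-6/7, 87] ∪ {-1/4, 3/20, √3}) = (-6/7, 87)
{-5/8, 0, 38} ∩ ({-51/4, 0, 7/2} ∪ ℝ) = {-5/8, 0, 38}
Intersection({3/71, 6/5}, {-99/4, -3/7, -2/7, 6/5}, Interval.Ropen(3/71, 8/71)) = EmptySet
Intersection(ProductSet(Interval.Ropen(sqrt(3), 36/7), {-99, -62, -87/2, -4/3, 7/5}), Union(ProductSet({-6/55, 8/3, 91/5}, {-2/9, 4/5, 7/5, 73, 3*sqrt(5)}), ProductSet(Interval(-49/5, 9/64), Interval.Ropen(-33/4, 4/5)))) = ProductSet({8/3}, {7/5})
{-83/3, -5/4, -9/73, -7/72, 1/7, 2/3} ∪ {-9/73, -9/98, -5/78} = {-83/3, -5/4, -9/73, -7/72, -9/98, -5/78, 1/7, 2/3}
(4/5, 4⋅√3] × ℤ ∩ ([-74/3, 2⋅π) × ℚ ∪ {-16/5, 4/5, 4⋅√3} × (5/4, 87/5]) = ((4/5, 2⋅π) × ℤ) ∪ ({4⋅√3} × {2, 3, …, 17})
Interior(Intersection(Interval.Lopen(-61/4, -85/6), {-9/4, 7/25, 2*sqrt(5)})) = EmptySet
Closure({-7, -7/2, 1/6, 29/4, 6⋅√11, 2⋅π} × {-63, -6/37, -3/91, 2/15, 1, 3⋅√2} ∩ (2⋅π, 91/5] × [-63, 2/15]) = {29/4} × {-63, -6/37, -3/91, 2/15}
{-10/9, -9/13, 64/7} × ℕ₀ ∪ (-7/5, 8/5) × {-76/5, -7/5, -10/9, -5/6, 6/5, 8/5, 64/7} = ({-10/9, -9/13, 64/7} × ℕ₀) ∪ ((-7/5, 8/5) × {-76/5, -7/5, -10/9, -5/6, 6/5, 8/5, 64/7})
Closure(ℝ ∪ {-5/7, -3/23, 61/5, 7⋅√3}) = ℝ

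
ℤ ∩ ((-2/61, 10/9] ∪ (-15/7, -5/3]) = {-2} ∪ {0, 1}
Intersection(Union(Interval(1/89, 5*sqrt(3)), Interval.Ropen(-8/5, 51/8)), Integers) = Range(-1, 9, 1)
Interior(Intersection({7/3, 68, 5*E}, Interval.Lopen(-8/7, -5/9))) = EmptySet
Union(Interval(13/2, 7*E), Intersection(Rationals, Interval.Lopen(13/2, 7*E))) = Union(Intersection(Interval.Lopen(13/2, 7*E), Rationals), Interval(13/2, 7*E))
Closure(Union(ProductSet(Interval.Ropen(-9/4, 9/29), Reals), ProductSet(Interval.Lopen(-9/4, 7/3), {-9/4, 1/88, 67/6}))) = Union(ProductSet(Interval(-9/4, 9/29), Reals), ProductSet(Interval(-9/4, 7/3), {-9/4, 1/88, 67/6}))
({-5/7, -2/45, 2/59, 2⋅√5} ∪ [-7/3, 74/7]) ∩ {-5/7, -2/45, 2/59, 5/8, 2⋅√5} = {-5/7, -2/45, 2/59, 5/8, 2⋅√5}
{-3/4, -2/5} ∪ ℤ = ℤ ∪ {-3/4, -2/5}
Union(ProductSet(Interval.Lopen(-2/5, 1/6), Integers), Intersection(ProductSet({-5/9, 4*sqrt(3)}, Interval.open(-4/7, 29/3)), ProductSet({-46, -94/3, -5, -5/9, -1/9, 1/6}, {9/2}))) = Union(ProductSet({-5/9}, {9/2}), ProductSet(Interval.Lopen(-2/5, 1/6), Integers))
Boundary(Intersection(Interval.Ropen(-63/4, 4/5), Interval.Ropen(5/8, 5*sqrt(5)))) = {5/8, 4/5}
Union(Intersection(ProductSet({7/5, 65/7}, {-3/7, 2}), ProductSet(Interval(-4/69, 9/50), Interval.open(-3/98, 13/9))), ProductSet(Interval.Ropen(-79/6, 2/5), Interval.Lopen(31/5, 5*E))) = ProductSet(Interval.Ropen(-79/6, 2/5), Interval.Lopen(31/5, 5*E))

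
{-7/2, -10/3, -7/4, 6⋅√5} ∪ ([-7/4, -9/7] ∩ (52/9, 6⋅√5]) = {-7/2, -10/3, -7/4, 6⋅√5}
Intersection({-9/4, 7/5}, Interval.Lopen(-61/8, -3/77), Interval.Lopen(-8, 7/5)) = {-9/4}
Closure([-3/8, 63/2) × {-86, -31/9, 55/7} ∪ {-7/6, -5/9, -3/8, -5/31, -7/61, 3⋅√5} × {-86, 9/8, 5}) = ([-3/8, 63/2] × {-86, -31/9, 55/7}) ∪ ({-7/6, -5/9, -3/8, -5/31, -7/61, 3⋅√5} × {-86, 9/8, 5})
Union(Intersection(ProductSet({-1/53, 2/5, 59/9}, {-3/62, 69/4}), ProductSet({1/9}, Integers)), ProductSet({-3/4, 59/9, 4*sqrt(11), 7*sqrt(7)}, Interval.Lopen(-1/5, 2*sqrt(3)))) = ProductSet({-3/4, 59/9, 4*sqrt(11), 7*sqrt(7)}, Interval.Lopen(-1/5, 2*sqrt(3)))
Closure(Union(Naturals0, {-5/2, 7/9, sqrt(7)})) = Union({-5/2, 7/9, sqrt(7)}, Naturals0)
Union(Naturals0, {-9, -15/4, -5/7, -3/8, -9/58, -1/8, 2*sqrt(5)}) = Union({-9, -15/4, -5/7, -3/8, -9/58, -1/8, 2*sqrt(5)}, Naturals0)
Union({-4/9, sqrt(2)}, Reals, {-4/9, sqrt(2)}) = Reals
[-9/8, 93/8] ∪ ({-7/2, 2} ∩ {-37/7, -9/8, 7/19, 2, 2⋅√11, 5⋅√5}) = [-9/8, 93/8]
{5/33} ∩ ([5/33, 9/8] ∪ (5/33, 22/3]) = {5/33}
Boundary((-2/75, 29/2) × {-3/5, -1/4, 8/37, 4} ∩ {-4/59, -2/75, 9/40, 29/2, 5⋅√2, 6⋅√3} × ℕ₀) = {9/40, 5⋅√2, 6⋅√3} × {4}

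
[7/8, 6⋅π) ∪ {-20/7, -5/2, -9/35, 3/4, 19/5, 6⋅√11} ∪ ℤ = ℤ ∪ {-20/7, -5/2, -9/35, 3/4, 6⋅√11} ∪ [7/8, 6⋅π)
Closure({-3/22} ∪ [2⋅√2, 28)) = {-3/22} ∪ [2⋅√2, 28]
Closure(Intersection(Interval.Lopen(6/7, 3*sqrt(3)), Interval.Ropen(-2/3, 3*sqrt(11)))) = Interval(6/7, 3*sqrt(3))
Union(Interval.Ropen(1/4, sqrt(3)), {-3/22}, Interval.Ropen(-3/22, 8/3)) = Interval.Ropen(-3/22, 8/3)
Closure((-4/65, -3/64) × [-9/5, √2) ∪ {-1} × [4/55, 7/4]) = ({-1} × [4/55, 7/4]) ∪ ({-4/65, -3/64} × [-9/5, √2]) ∪ ([-4/65, -3/64] × {-9/5, √2}) ∪ ((-4/65, -3/64) × [-9/5, √2))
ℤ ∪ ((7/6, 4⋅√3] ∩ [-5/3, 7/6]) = ℤ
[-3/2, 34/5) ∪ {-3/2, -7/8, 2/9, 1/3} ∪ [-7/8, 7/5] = [-3/2, 34/5)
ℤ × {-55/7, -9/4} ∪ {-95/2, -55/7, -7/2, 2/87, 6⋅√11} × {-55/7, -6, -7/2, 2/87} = (ℤ × {-55/7, -9/4}) ∪ ({-95/2, -55/7, -7/2, 2/87, 6⋅√11} × {-55/7, -6, -7/2, 2/87})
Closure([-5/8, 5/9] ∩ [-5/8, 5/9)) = [-5/8, 5/9]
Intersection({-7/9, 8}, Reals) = {-7/9, 8}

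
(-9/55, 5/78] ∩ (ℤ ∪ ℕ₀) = {0}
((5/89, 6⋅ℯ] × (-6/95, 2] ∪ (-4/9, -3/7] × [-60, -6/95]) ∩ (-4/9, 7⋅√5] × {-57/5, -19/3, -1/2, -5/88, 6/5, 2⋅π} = ((-4/9, -3/7] × {-57/5, -19/3, -1/2}) ∪ ((5/89, 7⋅√5] × {-5/88, 6/5})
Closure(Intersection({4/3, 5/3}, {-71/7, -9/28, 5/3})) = {5/3}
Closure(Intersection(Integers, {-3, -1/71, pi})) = {-3}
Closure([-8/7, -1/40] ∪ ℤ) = ℤ ∪ [-8/7, -1/40]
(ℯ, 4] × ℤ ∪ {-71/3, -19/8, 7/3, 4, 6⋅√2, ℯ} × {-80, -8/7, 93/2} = ((ℯ, 4] × ℤ) ∪ ({-71/3, -19/8, 7/3, 4, 6⋅√2, ℯ} × {-80, -8/7, 93/2})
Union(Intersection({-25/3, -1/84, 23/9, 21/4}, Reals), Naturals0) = Union({-25/3, -1/84, 23/9, 21/4}, Naturals0)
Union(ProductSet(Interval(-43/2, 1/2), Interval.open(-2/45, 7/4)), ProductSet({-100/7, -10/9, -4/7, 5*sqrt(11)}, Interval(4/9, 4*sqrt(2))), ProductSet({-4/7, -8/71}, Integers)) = Union(ProductSet({-4/7, -8/71}, Integers), ProductSet({-100/7, -10/9, -4/7, 5*sqrt(11)}, Interval(4/9, 4*sqrt(2))), ProductSet(Interval(-43/2, 1/2), Interval.open(-2/45, 7/4)))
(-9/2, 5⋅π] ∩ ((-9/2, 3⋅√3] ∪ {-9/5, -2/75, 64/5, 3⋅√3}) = (-9/2, 3⋅√3] ∪ {64/5}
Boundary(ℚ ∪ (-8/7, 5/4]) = (-∞, -8/7] ∪ [5/4, ∞)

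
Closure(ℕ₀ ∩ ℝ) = ℕ₀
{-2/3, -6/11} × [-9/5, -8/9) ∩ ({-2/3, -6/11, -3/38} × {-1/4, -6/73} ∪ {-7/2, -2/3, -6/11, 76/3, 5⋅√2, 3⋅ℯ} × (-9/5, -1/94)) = {-2/3, -6/11} × (-9/5, -8/9)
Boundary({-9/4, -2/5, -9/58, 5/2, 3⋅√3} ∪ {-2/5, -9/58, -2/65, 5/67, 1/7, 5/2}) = {-9/4, -2/5, -9/58, -2/65, 5/67, 1/7, 5/2, 3⋅√3}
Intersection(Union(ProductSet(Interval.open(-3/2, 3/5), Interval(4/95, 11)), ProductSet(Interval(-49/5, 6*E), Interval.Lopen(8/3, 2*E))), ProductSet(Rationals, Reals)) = Union(ProductSet(Intersection(Interval(-49/5, 6*E), Rationals), Interval.Lopen(8/3, 2*E)), ProductSet(Intersection(Interval.open(-3/2, 3/5), Rationals), Interval(4/95, 11)))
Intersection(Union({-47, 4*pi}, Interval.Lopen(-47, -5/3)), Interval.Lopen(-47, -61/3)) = Interval.Lopen(-47, -61/3)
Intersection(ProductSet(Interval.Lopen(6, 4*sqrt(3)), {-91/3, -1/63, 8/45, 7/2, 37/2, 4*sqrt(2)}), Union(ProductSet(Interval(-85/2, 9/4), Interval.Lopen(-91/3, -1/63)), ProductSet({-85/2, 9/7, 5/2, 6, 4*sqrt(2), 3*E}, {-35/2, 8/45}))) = EmptySet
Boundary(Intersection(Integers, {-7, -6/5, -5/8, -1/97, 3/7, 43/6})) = {-7}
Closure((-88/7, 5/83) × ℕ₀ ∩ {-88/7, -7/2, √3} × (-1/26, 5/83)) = {-7/2} × {0}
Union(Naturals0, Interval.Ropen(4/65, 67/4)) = Union(Interval.Ropen(4/65, 67/4), Naturals0)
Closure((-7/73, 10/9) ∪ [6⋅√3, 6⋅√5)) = [-7/73, 10/9] ∪ [6⋅√3, 6⋅√5]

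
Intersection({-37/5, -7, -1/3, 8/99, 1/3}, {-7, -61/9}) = {-7}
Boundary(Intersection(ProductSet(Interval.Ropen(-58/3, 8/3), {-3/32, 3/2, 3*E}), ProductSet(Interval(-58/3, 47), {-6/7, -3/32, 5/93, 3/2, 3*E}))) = ProductSet(Interval(-58/3, 8/3), {-3/32, 3/2, 3*E})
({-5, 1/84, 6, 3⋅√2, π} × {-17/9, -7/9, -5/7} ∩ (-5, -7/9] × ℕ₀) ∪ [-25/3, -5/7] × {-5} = [-25/3, -5/7] × {-5}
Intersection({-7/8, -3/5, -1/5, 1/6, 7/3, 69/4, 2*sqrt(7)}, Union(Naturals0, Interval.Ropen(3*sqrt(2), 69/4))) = {2*sqrt(7)}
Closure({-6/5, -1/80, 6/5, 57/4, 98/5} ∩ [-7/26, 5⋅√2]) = {-1/80, 6/5}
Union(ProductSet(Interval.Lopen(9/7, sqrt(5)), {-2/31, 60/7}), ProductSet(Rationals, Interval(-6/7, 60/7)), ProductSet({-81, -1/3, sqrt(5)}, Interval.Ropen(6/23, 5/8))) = Union(ProductSet({-81, -1/3, sqrt(5)}, Interval.Ropen(6/23, 5/8)), ProductSet(Interval.Lopen(9/7, sqrt(5)), {-2/31, 60/7}), ProductSet(Rationals, Interval(-6/7, 60/7)))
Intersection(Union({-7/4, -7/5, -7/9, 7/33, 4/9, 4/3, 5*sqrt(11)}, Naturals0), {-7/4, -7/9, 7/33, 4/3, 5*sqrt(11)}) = {-7/4, -7/9, 7/33, 4/3, 5*sqrt(11)}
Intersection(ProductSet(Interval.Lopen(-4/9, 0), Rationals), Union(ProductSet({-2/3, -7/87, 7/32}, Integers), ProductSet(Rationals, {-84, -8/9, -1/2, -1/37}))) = Union(ProductSet({-7/87}, Integers), ProductSet(Intersection(Interval.Lopen(-4/9, 0), Rationals), {-84, -8/9, -1/2, -1/37}))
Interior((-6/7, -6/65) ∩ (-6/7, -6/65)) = (-6/7, -6/65)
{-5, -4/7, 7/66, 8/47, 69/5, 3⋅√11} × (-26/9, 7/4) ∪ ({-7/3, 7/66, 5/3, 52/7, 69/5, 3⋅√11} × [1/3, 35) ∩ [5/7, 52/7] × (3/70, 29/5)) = ({5/3, 52/7} × [1/3, 29/5)) ∪ ({-5, -4/7, 7/66, 8/47, 69/5, 3⋅√11} × (-26/9, 7/4))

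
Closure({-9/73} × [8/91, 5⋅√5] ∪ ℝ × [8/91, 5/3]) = (ℝ × [8/91, 5/3]) ∪ ({-9/73} × [8/91, 5⋅√5])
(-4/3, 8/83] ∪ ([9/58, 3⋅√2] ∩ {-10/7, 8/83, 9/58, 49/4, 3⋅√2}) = (-4/3, 8/83] ∪ {9/58, 3⋅√2}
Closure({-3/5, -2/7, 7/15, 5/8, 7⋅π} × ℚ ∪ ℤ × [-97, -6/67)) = (ℤ × [-97, -6/67]) ∪ ({-3/5, -2/7, 7/15, 5/8, 7⋅π} × ℝ)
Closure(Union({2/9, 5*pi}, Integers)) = Union({2/9, 5*pi}, Integers)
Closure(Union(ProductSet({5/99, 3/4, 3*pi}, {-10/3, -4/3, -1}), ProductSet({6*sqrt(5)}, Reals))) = Union(ProductSet({6*sqrt(5)}, Reals), ProductSet({5/99, 3/4, 3*pi}, {-10/3, -4/3, -1}))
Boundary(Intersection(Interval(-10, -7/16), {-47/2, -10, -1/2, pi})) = {-10, -1/2}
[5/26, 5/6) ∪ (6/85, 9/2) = (6/85, 9/2)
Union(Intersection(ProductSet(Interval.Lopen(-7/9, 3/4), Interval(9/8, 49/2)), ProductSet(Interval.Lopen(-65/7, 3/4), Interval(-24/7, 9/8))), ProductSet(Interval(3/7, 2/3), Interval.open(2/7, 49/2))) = Union(ProductSet(Interval.Lopen(-7/9, 3/4), {9/8}), ProductSet(Interval(3/7, 2/3), Interval.open(2/7, 49/2)))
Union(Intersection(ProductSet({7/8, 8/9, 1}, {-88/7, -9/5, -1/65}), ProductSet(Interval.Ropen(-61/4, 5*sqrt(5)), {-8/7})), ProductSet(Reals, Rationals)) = ProductSet(Reals, Rationals)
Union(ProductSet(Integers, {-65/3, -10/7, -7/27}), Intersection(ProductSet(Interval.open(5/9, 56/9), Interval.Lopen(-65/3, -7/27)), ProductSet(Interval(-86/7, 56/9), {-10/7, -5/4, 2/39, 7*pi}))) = Union(ProductSet(Integers, {-65/3, -10/7, -7/27}), ProductSet(Interval.open(5/9, 56/9), {-10/7, -5/4}))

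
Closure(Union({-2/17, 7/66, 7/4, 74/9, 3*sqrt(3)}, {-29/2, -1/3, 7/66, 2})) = {-29/2, -1/3, -2/17, 7/66, 7/4, 2, 74/9, 3*sqrt(3)}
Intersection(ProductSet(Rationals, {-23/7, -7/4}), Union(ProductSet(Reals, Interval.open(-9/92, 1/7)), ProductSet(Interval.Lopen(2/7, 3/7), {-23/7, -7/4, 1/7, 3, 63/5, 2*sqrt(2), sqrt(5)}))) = ProductSet(Intersection(Interval.Lopen(2/7, 3/7), Rationals), {-23/7, -7/4})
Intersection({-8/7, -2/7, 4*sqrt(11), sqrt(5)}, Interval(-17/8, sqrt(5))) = {-8/7, -2/7, sqrt(5)}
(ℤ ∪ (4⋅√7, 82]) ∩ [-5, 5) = {-5, -4, …, 4}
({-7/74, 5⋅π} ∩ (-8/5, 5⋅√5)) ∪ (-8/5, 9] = (-8/5, 9]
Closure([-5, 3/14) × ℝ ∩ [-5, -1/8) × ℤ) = [-5, -1/8] × ℤ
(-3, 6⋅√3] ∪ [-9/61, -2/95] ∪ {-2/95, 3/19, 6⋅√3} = (-3, 6⋅√3]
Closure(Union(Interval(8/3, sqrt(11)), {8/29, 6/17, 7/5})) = Union({8/29, 6/17, 7/5}, Interval(8/3, sqrt(11)))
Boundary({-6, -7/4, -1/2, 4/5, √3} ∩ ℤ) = {-6}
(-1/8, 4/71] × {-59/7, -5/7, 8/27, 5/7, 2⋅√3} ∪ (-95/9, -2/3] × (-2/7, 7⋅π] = ((-95/9, -2/3] × (-2/7, 7⋅π]) ∪ ((-1/8, 4/71] × {-59/7, -5/7, 8/27, 5/7, 2⋅√3})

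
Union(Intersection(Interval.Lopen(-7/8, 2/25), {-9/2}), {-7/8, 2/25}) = {-7/8, 2/25}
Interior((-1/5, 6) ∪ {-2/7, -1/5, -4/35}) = (-1/5, 6)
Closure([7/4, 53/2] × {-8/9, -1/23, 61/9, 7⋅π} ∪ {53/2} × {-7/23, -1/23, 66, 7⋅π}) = ({53/2} × {-7/23, -1/23, 66, 7⋅π}) ∪ ([7/4, 53/2] × {-8/9, -1/23, 61/9, 7⋅π})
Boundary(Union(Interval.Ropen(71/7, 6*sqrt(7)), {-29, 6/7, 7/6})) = {-29, 6/7, 7/6, 71/7, 6*sqrt(7)}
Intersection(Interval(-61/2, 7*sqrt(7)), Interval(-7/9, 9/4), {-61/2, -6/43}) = {-6/43}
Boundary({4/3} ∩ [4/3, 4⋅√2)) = {4/3}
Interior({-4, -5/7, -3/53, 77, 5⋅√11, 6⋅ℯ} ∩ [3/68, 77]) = ∅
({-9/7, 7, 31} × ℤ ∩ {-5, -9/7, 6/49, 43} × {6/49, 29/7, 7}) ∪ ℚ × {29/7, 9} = ({-9/7} × {7}) ∪ (ℚ × {29/7, 9})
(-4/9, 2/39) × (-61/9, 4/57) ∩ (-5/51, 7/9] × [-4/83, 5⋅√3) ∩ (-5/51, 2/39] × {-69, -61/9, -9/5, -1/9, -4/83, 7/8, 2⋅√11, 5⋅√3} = (-5/51, 2/39) × {-4/83}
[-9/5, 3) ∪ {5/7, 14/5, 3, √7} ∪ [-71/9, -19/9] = [-71/9, -19/9] ∪ [-9/5, 3]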